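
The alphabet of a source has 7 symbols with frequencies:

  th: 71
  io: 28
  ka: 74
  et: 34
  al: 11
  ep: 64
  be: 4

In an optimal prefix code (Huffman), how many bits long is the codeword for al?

Build the tree from the bottom:
merge be(4) and al(11): 15
merge 15 and io(28): 43
merge et(34) and 43: 77
merge ep(64) and th(71): 135
merge ka(74) and 77: 151
merge 135 and 151: 286
The subtree containing al is merged 5 times, so code length = 5.

5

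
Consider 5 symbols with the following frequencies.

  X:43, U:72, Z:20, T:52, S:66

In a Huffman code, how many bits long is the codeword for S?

Build the tree from the bottom:
merge Z(20) and X(43): 63
merge T(52) and 63: 115
merge S(66) and U(72): 138
merge 115 and 138: 253
The subtree containing S is merged 2 times, so code length = 2.

2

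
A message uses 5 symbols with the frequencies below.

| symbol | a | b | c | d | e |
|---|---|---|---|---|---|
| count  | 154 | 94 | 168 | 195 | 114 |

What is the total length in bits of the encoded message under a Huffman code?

Build the Huffman tree bottom-up:
merge b(94) and e(114): 208
merge a(154) and c(168): 322
merge d(195) and 208: 403
merge 322 and 403: 725
The encoded length is the sum of every internal node's weight: 208 + 322 + 403 + 725 = 1658 bits.

1658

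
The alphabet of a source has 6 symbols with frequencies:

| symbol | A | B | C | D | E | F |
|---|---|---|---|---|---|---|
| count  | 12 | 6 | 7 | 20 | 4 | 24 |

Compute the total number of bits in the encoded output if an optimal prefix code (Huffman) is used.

173

Build the Huffman tree bottom-up:
merge E(4) and B(6): 10
merge C(7) and 10: 17
merge A(12) and 17: 29
merge D(20) and F(24): 44
merge 29 and 44: 73
Total encoded bits = sum of merged weights = 10 + 17 + 29 + 44 + 73 = 173.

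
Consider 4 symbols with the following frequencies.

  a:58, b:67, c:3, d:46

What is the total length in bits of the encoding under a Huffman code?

330

Greedily combine the two least-frequent nodes:
c(3) + d(46) → 49
49 + a(58) → 107
b(67) + 107 → 174
Total encoded bits = sum of merged weights = 49 + 107 + 174 = 330.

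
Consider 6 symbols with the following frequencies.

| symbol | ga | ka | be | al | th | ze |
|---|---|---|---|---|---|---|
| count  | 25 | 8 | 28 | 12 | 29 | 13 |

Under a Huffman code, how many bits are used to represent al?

4

Repeatedly merge the two smallest:
combine ka(8), al(12) → 20
combine ze(13), 20 → 33
combine ga(25), be(28) → 53
combine th(29), 33 → 62
combine 53, 62 → 115
The subtree containing al is merged 4 times, so code length = 4.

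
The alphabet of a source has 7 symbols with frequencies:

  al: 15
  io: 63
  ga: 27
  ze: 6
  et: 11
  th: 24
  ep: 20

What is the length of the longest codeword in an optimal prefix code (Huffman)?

Merge the two lowest-weight nodes at each step:
combine ze(6), et(11) → 17
combine al(15), 17 → 32
combine ep(20), th(24) → 44
combine ga(27), 32 → 59
combine 44, 59 → 103
combine io(63), 103 → 166
The rarest symbols sit at the bottom; the longest codeword is 5 bits.

5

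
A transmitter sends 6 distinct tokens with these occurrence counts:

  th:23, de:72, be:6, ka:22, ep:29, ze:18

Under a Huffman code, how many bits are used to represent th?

Huffman merges, smallest pair first:
combine be(6), ze(18) → 24
combine ka(22), th(23) → 45
combine 24, ep(29) → 53
combine 45, 53 → 98
combine de(72), 98 → 170
th sits 3 levels below the root, so its codeword is 3 bits.

3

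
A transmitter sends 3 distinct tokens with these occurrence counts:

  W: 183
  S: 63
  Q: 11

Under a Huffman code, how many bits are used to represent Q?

2

Huffman merges, smallest pair first:
combine Q(11), S(63) → 74
combine 74, W(183) → 257
The subtree containing Q is merged 2 times, so code length = 2.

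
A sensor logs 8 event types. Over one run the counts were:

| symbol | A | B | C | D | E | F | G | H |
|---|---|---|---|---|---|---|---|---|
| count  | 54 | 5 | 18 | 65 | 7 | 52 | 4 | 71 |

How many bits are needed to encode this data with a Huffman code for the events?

Greedily combine the two least-frequent nodes:
merge G(4) and B(5): 9
merge E(7) and 9: 16
merge 16 and C(18): 34
merge 34 and F(52): 86
merge A(54) and D(65): 119
merge H(71) and 86: 157
merge 119 and 157: 276
The encoded length is the sum of every internal node's weight: 9 + 16 + 34 + 86 + 119 + 157 + 276 = 697 bits.

697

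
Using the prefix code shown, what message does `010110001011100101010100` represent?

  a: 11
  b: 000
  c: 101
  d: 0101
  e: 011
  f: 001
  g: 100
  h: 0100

Read left to right; each codeword is recognised as soon as it completes (prefix code):
  0101→d | 100→g | 0101→d | 11→a | 001→f | 0101→d | 0100→h
Decoded message: dgdafdh

dgdafdh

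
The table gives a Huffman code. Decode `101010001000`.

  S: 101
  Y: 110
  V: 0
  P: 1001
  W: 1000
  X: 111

SVWW

Read left to right; each codeword is recognised as soon as it completes (prefix code):
  101→S | 0→V | 1000→W | 1000→W
Decoded message: SVWW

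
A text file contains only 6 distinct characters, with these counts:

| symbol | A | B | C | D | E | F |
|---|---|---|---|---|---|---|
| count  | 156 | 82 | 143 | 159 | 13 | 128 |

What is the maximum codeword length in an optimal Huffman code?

Merge the two lowest-weight nodes at each step:
combine E(13), B(82) → 95
combine 95, F(128) → 223
combine C(143), A(156) → 299
combine D(159), 223 → 382
combine 299, 382 → 681
The first pair merged (E, B) ends up deepest, at depth 4.

4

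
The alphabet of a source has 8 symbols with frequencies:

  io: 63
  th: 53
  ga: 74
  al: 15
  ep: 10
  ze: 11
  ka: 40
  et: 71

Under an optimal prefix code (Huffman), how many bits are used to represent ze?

5

Repeatedly merge the two smallest:
ep(10) + ze(11) → 21
al(15) + 21 → 36
36 + ka(40) → 76
th(53) + io(63) → 116
et(71) + ga(74) → 145
76 + 116 → 192
145 + 192 → 337
The subtree containing ze is merged 5 times, so code length = 5.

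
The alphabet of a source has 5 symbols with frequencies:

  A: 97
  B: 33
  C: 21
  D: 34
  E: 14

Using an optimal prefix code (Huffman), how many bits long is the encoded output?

Greedily combine the two least-frequent nodes:
merge E(14) and C(21): 35
merge B(33) and D(34): 67
merge 35 and 67: 102
merge A(97) and 102: 199
Each symbol's bit-cost is frequency × depth; summing gives 403 bits (equivalently 35 + 67 + 102 + 199).

403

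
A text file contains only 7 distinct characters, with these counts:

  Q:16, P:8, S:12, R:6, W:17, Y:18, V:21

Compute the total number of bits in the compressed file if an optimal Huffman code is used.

269

Build the Huffman tree bottom-up:
merge R(6) and P(8): 14
merge S(12) and 14: 26
merge Q(16) and W(17): 33
merge Y(18) and V(21): 39
merge 26 and 33: 59
merge 39 and 59: 98
Each symbol's bit-cost is frequency × depth; summing gives 269 bits (equivalently 14 + 26 + 33 + 39 + 59 + 98).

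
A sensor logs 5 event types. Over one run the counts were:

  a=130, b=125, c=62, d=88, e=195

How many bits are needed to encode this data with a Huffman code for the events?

1350

Merge the two smallest weights repeatedly:
merge c(62) and d(88): 150
merge b(125) and a(130): 255
merge 150 and e(195): 345
merge 255 and 345: 600
Each symbol's bit-cost is frequency × depth; summing gives 1350 bits (equivalently 150 + 255 + 345 + 600).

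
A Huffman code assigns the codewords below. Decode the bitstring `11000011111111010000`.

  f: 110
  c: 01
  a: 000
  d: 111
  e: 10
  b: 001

faddfea

Read left to right; each codeword is recognised as soon as it completes (prefix code):
  110→f | 000→a | 111→d | 111→d | 110→f | 10→e | 000→a
Decoded message: faddfea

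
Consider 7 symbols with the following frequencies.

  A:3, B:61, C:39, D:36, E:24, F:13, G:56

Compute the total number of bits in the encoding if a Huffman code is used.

595

Merge the two smallest weights repeatedly:
merge A(3) and F(13): 16
merge 16 and E(24): 40
merge D(36) and C(39): 75
merge 40 and G(56): 96
merge B(61) and 75: 136
merge 96 and 136: 232
The encoded length is the sum of every internal node's weight: 16 + 40 + 75 + 96 + 136 + 232 = 595 bits.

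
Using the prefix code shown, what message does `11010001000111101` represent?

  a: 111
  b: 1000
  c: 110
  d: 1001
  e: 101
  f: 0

Read left to right; each codeword is recognised as soon as it completes (prefix code):
  110→c | 1000→b | 1000→b | 111→a | 101→e
Decoded message: cbbae

cbbae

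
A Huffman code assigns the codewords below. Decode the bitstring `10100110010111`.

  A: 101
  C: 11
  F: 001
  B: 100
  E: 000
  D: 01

Read left to right; each codeword is recognised as soon as it completes (prefix code):
  101→A | 001→F | 100→B | 101→A | 11→C
Decoded message: AFBAC

AFBAC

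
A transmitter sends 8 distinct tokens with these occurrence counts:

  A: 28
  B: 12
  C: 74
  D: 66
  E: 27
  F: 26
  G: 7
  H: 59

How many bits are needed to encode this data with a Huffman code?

817

Merge the two smallest weights repeatedly:
combine G(7), B(12) → 19
combine 19, F(26) → 45
combine E(27), A(28) → 55
combine 45, 55 → 100
combine H(59), D(66) → 125
combine C(74), 100 → 174
combine 125, 174 → 299
Each symbol's bit-cost is frequency × depth; summing gives 817 bits (equivalently 19 + 45 + 55 + 100 + 125 + 174 + 299).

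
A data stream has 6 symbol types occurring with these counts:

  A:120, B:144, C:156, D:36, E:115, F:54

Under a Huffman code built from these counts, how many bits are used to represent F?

4

Huffman merges, smallest pair first:
merge D(36) and F(54): 90
merge 90 and E(115): 205
merge A(120) and B(144): 264
merge C(156) and 205: 361
merge 264 and 361: 625
F sits 4 levels below the root, so its codeword is 4 bits.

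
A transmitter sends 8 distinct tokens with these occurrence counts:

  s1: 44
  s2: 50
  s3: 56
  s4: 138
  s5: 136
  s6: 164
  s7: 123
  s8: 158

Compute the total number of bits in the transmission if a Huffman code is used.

Build the Huffman tree bottom-up:
combine s1(44), s2(50) → 94
combine s3(56), 94 → 150
combine s7(123), s5(136) → 259
combine s4(138), 150 → 288
combine s8(158), s6(164) → 322
combine 259, 288 → 547
combine 322, 547 → 869
Total encoded bits = sum of merged weights = 94 + 150 + 259 + 288 + 322 + 547 + 869 = 2529.

2529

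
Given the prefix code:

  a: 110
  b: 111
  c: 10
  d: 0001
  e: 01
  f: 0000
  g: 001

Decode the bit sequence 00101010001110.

Read left to right; each codeword is recognised as soon as it completes (prefix code):
  001→g | 01→e | 01→e | 0001→d | 110→a
Decoded message: geeda

geeda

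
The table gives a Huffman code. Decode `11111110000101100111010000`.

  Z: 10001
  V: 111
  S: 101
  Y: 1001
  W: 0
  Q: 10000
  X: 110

Read left to right; each codeword is recognised as soon as it completes (prefix code):
  111→V | 111→V | 10000→Q | 101→S | 1001→Y | 110→X | 10000→Q
Decoded message: VVQSYXQ

VVQSYXQ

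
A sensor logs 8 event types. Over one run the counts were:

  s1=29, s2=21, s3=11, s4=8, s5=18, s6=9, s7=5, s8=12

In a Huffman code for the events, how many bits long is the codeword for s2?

Build the tree from the bottom:
s7(5) + s4(8) → 13
s6(9) + s3(11) → 20
s8(12) + 13 → 25
s5(18) + 20 → 38
s2(21) + 25 → 46
s1(29) + 38 → 67
46 + 67 → 113
s2 sits 2 levels below the root, so its codeword is 2 bits.

2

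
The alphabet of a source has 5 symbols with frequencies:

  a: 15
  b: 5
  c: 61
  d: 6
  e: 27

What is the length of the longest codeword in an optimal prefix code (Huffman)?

Merge the two lowest-weight nodes at each step:
merge b(5) and d(6): 11
merge 11 and a(15): 26
merge 26 and e(27): 53
merge 53 and c(61): 114
The rarest symbols sit at the bottom; the longest codeword is 4 bits.

4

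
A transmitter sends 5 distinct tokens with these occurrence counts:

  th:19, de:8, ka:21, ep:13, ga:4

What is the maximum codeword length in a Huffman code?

Merge the two lowest-weight nodes at each step:
merge ga(4) and de(8): 12
merge 12 and ep(13): 25
merge th(19) and ka(21): 40
merge 25 and 40: 65
Maximum depth reached is 3.

3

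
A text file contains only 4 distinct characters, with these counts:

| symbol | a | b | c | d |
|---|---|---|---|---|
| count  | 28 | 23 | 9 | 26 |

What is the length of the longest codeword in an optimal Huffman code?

2

Merge the two lowest-weight nodes at each step:
merge c(9) and b(23): 32
merge d(26) and a(28): 54
merge 32 and 54: 86
Maximum depth reached is 2.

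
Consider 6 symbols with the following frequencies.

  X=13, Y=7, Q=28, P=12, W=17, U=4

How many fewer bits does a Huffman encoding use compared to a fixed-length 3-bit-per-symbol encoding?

47

Fixed-length: 3 bits × 81 symbols = 243 bits.
Huffman merges:
combine U(4), Y(7) → 11
combine 11, P(12) → 23
combine X(13), W(17) → 30
combine 23, Q(28) → 51
combine 30, 51 → 81
Huffman total = 11 + 23 + 30 + 51 + 81 = 196 bits.
Saving = 243 − 196 = 47 bits.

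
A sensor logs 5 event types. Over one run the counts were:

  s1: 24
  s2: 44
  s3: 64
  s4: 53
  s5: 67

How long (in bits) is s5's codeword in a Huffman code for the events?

2

Repeatedly merge the two smallest:
merge s1(24) and s2(44): 68
merge s4(53) and s3(64): 117
merge s5(67) and 68: 135
merge 117 and 135: 252
The subtree containing s5 is merged 2 times, so code length = 2.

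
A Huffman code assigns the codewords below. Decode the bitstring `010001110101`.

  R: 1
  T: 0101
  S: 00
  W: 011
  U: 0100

Read left to right; each codeword is recognised as soon as it completes (prefix code):
  0100→U | 011→W | 1→R | 0101→T
Decoded message: UWRT

UWRT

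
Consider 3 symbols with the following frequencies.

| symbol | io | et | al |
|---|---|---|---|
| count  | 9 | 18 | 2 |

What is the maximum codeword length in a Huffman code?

2

Merge the two lowest-weight nodes at each step:
combine al(2), io(9) → 11
combine 11, et(18) → 29
The rarest symbols sit at the bottom; the longest codeword is 2 bits.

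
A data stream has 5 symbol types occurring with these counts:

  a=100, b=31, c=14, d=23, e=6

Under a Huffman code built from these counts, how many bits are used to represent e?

4

Huffman merges, smallest pair first:
merge e(6) and c(14): 20
merge 20 and d(23): 43
merge b(31) and 43: 74
merge 74 and a(100): 174
The subtree containing e is merged 4 times, so code length = 4.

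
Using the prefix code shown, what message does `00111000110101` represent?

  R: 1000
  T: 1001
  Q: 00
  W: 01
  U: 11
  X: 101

QURUWW

Read left to right; each codeword is recognised as soon as it completes (prefix code):
  00→Q | 11→U | 1000→R | 11→U | 01→W | 01→W
Decoded message: QURUWW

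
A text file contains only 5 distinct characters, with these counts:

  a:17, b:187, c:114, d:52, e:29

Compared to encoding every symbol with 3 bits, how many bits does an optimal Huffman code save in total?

442

Fixed-length: 3 bits × 399 symbols = 1197 bits.
Huffman merges:
a(17) + e(29) → 46
46 + d(52) → 98
98 + c(114) → 212
b(187) + 212 → 399
Huffman total = 46 + 98 + 212 + 399 = 755 bits.
Saving = 1197 − 755 = 442 bits.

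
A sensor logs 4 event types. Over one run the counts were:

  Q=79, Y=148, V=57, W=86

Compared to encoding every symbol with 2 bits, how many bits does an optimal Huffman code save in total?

12

Fixed-length: 2 bits × 370 symbols = 740 bits.
Huffman merges:
V(57) + Q(79) → 136
W(86) + 136 → 222
Y(148) + 222 → 370
Huffman total = 136 + 222 + 370 = 728 bits.
Saving = 740 − 728 = 12 bits.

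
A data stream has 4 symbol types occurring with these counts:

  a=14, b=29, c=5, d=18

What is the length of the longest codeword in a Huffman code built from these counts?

Merge the two lowest-weight nodes at each step:
combine c(5), a(14) → 19
combine d(18), 19 → 37
combine b(29), 37 → 66
Maximum depth reached is 3.

3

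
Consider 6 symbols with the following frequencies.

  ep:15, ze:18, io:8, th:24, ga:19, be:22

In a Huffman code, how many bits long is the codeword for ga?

Huffman merges, smallest pair first:
combine io(8), ep(15) → 23
combine ze(18), ga(19) → 37
combine be(22), 23 → 45
combine th(24), 37 → 61
combine 45, 61 → 106
ga sits 3 levels below the root, so its codeword is 3 bits.

3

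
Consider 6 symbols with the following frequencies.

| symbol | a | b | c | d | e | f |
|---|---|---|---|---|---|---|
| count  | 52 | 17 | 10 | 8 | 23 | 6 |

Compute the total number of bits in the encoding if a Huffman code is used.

Greedily combine the two least-frequent nodes:
f(6) + d(8) → 14
c(10) + 14 → 24
b(17) + e(23) → 40
24 + 40 → 64
a(52) + 64 → 116
Total encoded bits = sum of merged weights = 14 + 24 + 40 + 64 + 116 = 258.

258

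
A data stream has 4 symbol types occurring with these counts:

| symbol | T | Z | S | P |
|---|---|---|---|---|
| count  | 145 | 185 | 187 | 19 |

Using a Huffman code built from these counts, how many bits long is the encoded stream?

1049

Merge the two smallest weights repeatedly:
merge P(19) and T(145): 164
merge 164 and Z(185): 349
merge S(187) and 349: 536
The encoded length is the sum of every internal node's weight: 164 + 349 + 536 = 1049 bits.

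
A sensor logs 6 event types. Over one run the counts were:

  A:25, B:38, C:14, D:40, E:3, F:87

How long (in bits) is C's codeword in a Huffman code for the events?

Build the tree from the bottom:
merge E(3) and C(14): 17
merge 17 and A(25): 42
merge B(38) and D(40): 78
merge 42 and 78: 120
merge F(87) and 120: 207
C's leaf is at depth 4, giving a 4-bit codeword.

4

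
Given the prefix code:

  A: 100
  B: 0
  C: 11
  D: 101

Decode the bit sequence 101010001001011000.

Read left to right; each codeword is recognised as soon as it completes (prefix code):
  101→D | 0→B | 100→A | 0→B | 100→A | 101→D | 100→A | 0→B
Decoded message: DBABADAB

DBABADAB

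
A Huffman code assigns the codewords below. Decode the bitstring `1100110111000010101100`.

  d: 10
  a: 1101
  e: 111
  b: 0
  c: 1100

cacbbddc

Read left to right; each codeword is recognised as soon as it completes (prefix code):
  1100→c | 1101→a | 1100→c | 0→b | 0→b | 10→d | 10→d | 1100→c
Decoded message: cacbbddc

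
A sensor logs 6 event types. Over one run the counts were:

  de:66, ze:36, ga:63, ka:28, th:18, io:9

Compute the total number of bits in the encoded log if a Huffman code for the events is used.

Build the Huffman tree bottom-up:
combine io(9), th(18) → 27
combine 27, ka(28) → 55
combine ze(36), 55 → 91
combine ga(63), de(66) → 129
combine 91, 129 → 220
Each symbol's bit-cost is frequency × depth; summing gives 522 bits (equivalently 27 + 55 + 91 + 129 + 220).

522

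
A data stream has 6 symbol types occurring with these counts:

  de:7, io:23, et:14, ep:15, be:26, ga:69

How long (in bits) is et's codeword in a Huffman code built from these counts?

Huffman merges, smallest pair first:
combine de(7), et(14) → 21
combine ep(15), 21 → 36
combine io(23), be(26) → 49
combine 36, 49 → 85
combine ga(69), 85 → 154
et's leaf is at depth 4, giving a 4-bit codeword.

4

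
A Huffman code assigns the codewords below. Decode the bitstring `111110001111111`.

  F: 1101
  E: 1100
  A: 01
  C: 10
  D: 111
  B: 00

Read left to right; each codeword is recognised as soon as it completes (prefix code):
  111→D | 1100→E | 01→A | 111→D | 111→D
Decoded message: DEADD

DEADD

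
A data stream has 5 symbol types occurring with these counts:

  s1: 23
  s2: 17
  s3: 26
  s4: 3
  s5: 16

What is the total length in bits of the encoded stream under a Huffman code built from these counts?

Merge the two smallest weights repeatedly:
merge s4(3) and s5(16): 19
merge s2(17) and 19: 36
merge s1(23) and s3(26): 49
merge 36 and 49: 85
Each symbol's bit-cost is frequency × depth; summing gives 189 bits (equivalently 19 + 36 + 49 + 85).

189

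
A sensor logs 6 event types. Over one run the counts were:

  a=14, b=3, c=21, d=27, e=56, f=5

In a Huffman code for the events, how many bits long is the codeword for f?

Huffman merges, smallest pair first:
combine b(3), f(5) → 8
combine 8, a(14) → 22
combine c(21), 22 → 43
combine d(27), 43 → 70
combine e(56), 70 → 126
The subtree containing f is merged 5 times, so code length = 5.

5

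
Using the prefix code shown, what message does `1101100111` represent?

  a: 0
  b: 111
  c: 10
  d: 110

ddab

Read left to right; each codeword is recognised as soon as it completes (prefix code):
  110→d | 110→d | 0→a | 111→b
Decoded message: ddab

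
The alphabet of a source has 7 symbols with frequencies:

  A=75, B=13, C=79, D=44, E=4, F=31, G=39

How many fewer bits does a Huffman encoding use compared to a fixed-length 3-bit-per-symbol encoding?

137

Fixed-length: 3 bits × 285 symbols = 855 bits.
Huffman merges:
combine E(4), B(13) → 17
combine 17, F(31) → 48
combine G(39), D(44) → 83
combine 48, A(75) → 123
combine C(79), 83 → 162
combine 123, 162 → 285
Huffman total = 17 + 48 + 83 + 123 + 162 + 285 = 718 bits.
Saving = 855 − 718 = 137 bits.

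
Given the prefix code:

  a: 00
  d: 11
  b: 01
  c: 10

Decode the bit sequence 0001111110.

abddc

Read left to right; each codeword is recognised as soon as it completes (prefix code):
  00→a | 01→b | 11→d | 11→d | 10→c
Decoded message: abddc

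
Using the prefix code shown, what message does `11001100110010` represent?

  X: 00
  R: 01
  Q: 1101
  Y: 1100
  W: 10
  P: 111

YYYW

Read left to right; each codeword is recognised as soon as it completes (prefix code):
  1100→Y | 1100→Y | 1100→Y | 10→W
Decoded message: YYYW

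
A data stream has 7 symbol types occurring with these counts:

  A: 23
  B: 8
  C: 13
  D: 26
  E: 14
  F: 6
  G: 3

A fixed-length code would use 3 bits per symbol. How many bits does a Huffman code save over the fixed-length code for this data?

40

Fixed-length: 3 bits × 93 symbols = 279 bits.
Huffman merges:
G(3) + F(6) → 9
B(8) + 9 → 17
C(13) + E(14) → 27
17 + A(23) → 40
D(26) + 27 → 53
40 + 53 → 93
Huffman total = 9 + 17 + 27 + 40 + 53 + 93 = 239 bits.
Saving = 279 − 239 = 40 bits.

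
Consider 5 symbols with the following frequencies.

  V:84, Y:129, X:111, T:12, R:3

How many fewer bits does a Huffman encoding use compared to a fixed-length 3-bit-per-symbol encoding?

Fixed-length: 3 bits × 339 symbols = 1017 bits.
Huffman merges:
combine R(3), T(12) → 15
combine 15, V(84) → 99
combine 99, X(111) → 210
combine Y(129), 210 → 339
Huffman total = 15 + 99 + 210 + 339 = 663 bits.
Saving = 1017 − 663 = 354 bits.

354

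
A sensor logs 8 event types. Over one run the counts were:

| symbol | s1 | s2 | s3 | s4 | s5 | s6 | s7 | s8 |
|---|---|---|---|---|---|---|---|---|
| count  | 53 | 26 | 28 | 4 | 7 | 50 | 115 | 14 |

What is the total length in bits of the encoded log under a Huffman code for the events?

748

Merge the two smallest weights repeatedly:
s4(4) + s5(7) → 11
11 + s8(14) → 25
25 + s2(26) → 51
s3(28) + s6(50) → 78
51 + s1(53) → 104
78 + 104 → 182
s7(115) + 182 → 297
Each symbol's bit-cost is frequency × depth; summing gives 748 bits (equivalently 11 + 25 + 51 + 78 + 104 + 182 + 297).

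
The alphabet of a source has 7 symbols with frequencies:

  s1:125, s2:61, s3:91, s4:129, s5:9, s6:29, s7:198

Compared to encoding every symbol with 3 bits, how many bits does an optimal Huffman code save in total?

Fixed-length: 3 bits × 642 symbols = 1926 bits.
Huffman merges:
combine s5(9), s6(29) → 38
combine 38, s2(61) → 99
combine s3(91), 99 → 190
combine s1(125), s4(129) → 254
combine 190, s7(198) → 388
combine 254, 388 → 642
Huffman total = 38 + 99 + 190 + 254 + 388 + 642 = 1611 bits.
Saving = 1926 − 1611 = 315 bits.

315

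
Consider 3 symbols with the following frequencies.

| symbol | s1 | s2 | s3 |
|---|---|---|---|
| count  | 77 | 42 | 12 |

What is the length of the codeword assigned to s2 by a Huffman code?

2

Repeatedly merge the two smallest:
combine s3(12), s2(42) → 54
combine 54, s1(77) → 131
s2 sits 2 levels below the root, so its codeword is 2 bits.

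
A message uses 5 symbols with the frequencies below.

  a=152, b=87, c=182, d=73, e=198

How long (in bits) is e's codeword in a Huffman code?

Repeatedly merge the two smallest:
combine d(73), b(87) → 160
combine a(152), 160 → 312
combine c(182), e(198) → 380
combine 312, 380 → 692
The subtree containing e is merged 2 times, so code length = 2.

2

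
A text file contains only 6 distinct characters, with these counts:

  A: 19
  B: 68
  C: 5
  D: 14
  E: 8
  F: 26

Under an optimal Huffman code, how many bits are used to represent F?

3

Build the tree from the bottom:
C(5) + E(8) → 13
13 + D(14) → 27
A(19) + F(26) → 45
27 + 45 → 72
B(68) + 72 → 140
The subtree containing F is merged 3 times, so code length = 3.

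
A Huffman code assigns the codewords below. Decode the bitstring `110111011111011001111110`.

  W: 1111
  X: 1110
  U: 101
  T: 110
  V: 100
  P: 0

TXWUVWT

Read left to right; each codeword is recognised as soon as it completes (prefix code):
  110→T | 1110→X | 1111→W | 101→U | 100→V | 1111→W | 110→T
Decoded message: TXWUVWT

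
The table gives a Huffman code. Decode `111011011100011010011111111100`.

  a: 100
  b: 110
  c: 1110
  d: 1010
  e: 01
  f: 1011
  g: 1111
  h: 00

cbchbagga

Read left to right; each codeword is recognised as soon as it completes (prefix code):
  1110→c | 110→b | 1110→c | 00→h | 110→b | 100→a | 1111→g | 1111→g | 100→a
Decoded message: cbchbagga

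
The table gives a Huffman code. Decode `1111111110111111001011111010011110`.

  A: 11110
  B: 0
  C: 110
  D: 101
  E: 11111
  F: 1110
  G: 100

Read left to right; each codeword is recognised as soon as it completes (prefix code):
  11111→E | 11110→A | 11111→E | 100→G | 101→D | 11110→A | 100→G | 11110→A
Decoded message: EAEGDAGA

EAEGDAGA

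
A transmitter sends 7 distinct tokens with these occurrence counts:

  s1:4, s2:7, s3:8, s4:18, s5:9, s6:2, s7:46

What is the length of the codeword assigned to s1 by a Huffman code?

5

Huffman merges, smallest pair first:
merge s6(2) and s1(4): 6
merge 6 and s2(7): 13
merge s3(8) and s5(9): 17
merge 13 and 17: 30
merge s4(18) and 30: 48
merge s7(46) and 48: 94
s1's leaf is at depth 5, giving a 5-bit codeword.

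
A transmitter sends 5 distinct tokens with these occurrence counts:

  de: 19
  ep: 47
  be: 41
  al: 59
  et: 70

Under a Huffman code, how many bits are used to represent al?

Build the tree from the bottom:
combine de(19), be(41) → 60
combine ep(47), al(59) → 106
combine 60, et(70) → 130
combine 106, 130 → 236
al's leaf is at depth 2, giving a 2-bit codeword.

2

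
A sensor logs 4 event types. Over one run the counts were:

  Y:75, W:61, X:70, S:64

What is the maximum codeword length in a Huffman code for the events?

2

Merge the two lowest-weight nodes at each step:
combine W(61), S(64) → 125
combine X(70), Y(75) → 145
combine 125, 145 → 270
The rarest symbols sit at the bottom; the longest codeword is 2 bits.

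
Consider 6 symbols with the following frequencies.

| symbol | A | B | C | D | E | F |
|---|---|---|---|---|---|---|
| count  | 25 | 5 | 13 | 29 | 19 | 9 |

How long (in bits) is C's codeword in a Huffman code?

3

Huffman merges, smallest pair first:
combine B(5), F(9) → 14
combine C(13), 14 → 27
combine E(19), A(25) → 44
combine 27, D(29) → 56
combine 44, 56 → 100
The subtree containing C is merged 3 times, so code length = 3.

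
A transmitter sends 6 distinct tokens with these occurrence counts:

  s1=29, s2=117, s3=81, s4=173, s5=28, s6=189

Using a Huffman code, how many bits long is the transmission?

1429

Merge the two smallest weights repeatedly:
combine s5(28), s1(29) → 57
combine 57, s3(81) → 138
combine s2(117), 138 → 255
combine s4(173), s6(189) → 362
combine 255, 362 → 617
Each symbol's bit-cost is frequency × depth; summing gives 1429 bits (equivalently 57 + 138 + 255 + 362 + 617).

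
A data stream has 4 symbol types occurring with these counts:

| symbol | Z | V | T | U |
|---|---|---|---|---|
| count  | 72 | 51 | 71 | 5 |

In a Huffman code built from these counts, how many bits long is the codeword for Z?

1

Build the tree from the bottom:
merge U(5) and V(51): 56
merge 56 and T(71): 127
merge Z(72) and 127: 199
Z is a child of the root — depth 1, so its codeword is a single bit.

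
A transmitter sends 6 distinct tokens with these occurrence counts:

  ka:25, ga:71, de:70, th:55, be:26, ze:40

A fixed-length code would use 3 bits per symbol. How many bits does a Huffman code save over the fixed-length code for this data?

145

Fixed-length: 3 bits × 287 symbols = 861 bits.
Huffman merges:
ka(25) + be(26) → 51
ze(40) + 51 → 91
th(55) + de(70) → 125
ga(71) + 91 → 162
125 + 162 → 287
Huffman total = 51 + 91 + 125 + 162 + 287 = 716 bits.
Saving = 861 − 716 = 145 bits.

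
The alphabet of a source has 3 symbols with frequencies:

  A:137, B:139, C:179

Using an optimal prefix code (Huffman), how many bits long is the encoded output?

731

Greedily combine the two least-frequent nodes:
combine A(137), B(139) → 276
combine C(179), 276 → 455
Each symbol's bit-cost is frequency × depth; summing gives 731 bits (equivalently 276 + 455).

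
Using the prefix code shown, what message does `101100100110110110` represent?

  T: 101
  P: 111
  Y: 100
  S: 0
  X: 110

Read left to right; each codeword is recognised as soon as it completes (prefix code):
  101→T | 100→Y | 100→Y | 110→X | 110→X | 110→X
Decoded message: TYYXXX

TYYXXX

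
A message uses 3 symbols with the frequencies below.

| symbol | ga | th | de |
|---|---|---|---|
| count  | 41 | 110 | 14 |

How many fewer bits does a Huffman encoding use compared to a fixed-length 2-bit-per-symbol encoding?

Fixed-length: 2 bits × 165 symbols = 330 bits.
Huffman merges:
de(14) + ga(41) → 55
55 + th(110) → 165
Huffman total = 55 + 165 = 220 bits.
Saving = 330 − 220 = 110 bits.

110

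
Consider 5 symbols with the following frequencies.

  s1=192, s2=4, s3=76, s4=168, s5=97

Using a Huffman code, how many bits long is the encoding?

Merge the two smallest weights repeatedly:
merge s2(4) and s3(76): 80
merge 80 and s5(97): 177
merge s4(168) and 177: 345
merge s1(192) and 345: 537
The encoded length is the sum of every internal node's weight: 80 + 177 + 345 + 537 = 1139 bits.

1139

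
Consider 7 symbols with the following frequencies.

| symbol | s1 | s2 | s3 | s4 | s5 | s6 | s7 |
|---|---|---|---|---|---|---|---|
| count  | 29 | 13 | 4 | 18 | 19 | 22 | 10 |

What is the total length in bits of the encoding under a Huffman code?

Build the Huffman tree bottom-up:
combine s3(4), s7(10) → 14
combine s2(13), 14 → 27
combine s4(18), s5(19) → 37
combine s6(22), 27 → 49
combine s1(29), 37 → 66
combine 49, 66 → 115
Total encoded bits = sum of merged weights = 14 + 27 + 37 + 49 + 66 + 115 = 308.

308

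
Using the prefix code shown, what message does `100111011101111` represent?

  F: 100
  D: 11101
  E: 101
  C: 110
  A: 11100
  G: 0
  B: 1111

FDCB

Read left to right; each codeword is recognised as soon as it completes (prefix code):
  100→F | 11101→D | 110→C | 1111→B
Decoded message: FDCB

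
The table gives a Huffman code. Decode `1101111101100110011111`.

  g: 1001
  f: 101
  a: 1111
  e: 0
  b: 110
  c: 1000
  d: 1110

bafgga

Read left to right; each codeword is recognised as soon as it completes (prefix code):
  110→b | 1111→a | 101→f | 1001→g | 1001→g | 1111→a
Decoded message: bafgga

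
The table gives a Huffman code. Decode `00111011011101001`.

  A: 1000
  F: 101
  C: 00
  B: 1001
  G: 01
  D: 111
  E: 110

Read left to right; each codeword is recognised as soon as it completes (prefix code):
  00→C | 111→D | 01→G | 101→F | 110→E | 1001→B
Decoded message: CDGFEB

CDGFEB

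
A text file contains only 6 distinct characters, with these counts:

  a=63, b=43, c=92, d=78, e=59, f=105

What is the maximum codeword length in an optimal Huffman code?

Merge the two lowest-weight nodes at each step:
b(43) + e(59) → 102
a(63) + d(78) → 141
c(92) + 102 → 194
f(105) + 141 → 246
194 + 246 → 440
The first pair merged (b, e) ends up deepest, at depth 3.

3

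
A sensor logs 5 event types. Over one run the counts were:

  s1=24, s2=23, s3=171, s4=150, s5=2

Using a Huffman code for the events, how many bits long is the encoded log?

Merge the two smallest weights repeatedly:
combine s5(2), s2(23) → 25
combine s1(24), 25 → 49
combine 49, s4(150) → 199
combine s3(171), 199 → 370
The encoded length is the sum of every internal node's weight: 25 + 49 + 199 + 370 = 643 bits.

643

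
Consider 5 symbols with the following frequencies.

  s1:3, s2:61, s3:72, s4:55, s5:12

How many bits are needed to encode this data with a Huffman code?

419

Merge the two smallest weights repeatedly:
s1(3) + s5(12) → 15
15 + s4(55) → 70
s2(61) + 70 → 131
s3(72) + 131 → 203
Each symbol's bit-cost is frequency × depth; summing gives 419 bits (equivalently 15 + 70 + 131 + 203).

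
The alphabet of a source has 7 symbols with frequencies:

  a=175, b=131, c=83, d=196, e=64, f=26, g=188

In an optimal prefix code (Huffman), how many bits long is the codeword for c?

Huffman merges, smallest pair first:
merge f(26) and e(64): 90
merge c(83) and 90: 173
merge b(131) and 173: 304
merge a(175) and g(188): 363
merge d(196) and 304: 500
merge 363 and 500: 863
The subtree containing c is merged 4 times, so code length = 4.

4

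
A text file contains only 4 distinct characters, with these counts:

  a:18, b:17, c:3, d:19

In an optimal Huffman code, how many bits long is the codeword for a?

2

Build the tree from the bottom:
combine c(3), b(17) → 20
combine a(18), d(19) → 37
combine 20, 37 → 57
a's leaf is at depth 2, giving a 2-bit codeword.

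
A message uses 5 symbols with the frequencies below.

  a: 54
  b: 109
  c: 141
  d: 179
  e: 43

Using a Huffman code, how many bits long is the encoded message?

Build the Huffman tree bottom-up:
merge e(43) and a(54): 97
merge 97 and b(109): 206
merge c(141) and d(179): 320
merge 206 and 320: 526
Total encoded bits = sum of merged weights = 97 + 206 + 320 + 526 = 1149.

1149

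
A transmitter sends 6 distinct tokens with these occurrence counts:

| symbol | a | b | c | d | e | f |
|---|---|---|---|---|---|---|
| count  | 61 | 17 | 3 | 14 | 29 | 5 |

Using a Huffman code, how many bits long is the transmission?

Build the Huffman tree bottom-up:
combine c(3), f(5) → 8
combine 8, d(14) → 22
combine b(17), 22 → 39
combine e(29), 39 → 68
combine a(61), 68 → 129
Total encoded bits = sum of merged weights = 8 + 22 + 39 + 68 + 129 = 266.

266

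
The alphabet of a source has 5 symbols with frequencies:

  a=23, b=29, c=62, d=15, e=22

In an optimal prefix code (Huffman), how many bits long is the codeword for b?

Repeatedly merge the two smallest:
d(15) + e(22) → 37
a(23) + b(29) → 52
37 + 52 → 89
c(62) + 89 → 151
b sits 3 levels below the root, so its codeword is 3 bits.

3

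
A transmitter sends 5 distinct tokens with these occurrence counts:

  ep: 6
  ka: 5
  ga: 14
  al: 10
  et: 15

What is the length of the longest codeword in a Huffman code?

Merge the two lowest-weight nodes at each step:
combine ka(5), ep(6) → 11
combine al(10), 11 → 21
combine ga(14), et(15) → 29
combine 21, 29 → 50
The rarest symbols sit at the bottom; the longest codeword is 3 bits.

3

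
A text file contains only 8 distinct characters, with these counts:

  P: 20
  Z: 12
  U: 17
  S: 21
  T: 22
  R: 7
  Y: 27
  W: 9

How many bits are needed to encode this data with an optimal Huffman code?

Greedily combine the two least-frequent nodes:
merge R(7) and W(9): 16
merge Z(12) and 16: 28
merge U(17) and P(20): 37
merge S(21) and T(22): 43
merge Y(27) and 28: 55
merge 37 and 43: 80
merge 55 and 80: 135
Total encoded bits = sum of merged weights = 16 + 28 + 37 + 43 + 55 + 80 + 135 = 394.

394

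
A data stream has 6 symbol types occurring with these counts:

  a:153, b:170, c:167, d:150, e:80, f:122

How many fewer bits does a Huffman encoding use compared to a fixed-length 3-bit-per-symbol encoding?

337

Fixed-length: 3 bits × 842 symbols = 2526 bits.
Huffman merges:
merge e(80) and f(122): 202
merge d(150) and a(153): 303
merge c(167) and b(170): 337
merge 202 and 303: 505
merge 337 and 505: 842
Huffman total = 202 + 303 + 337 + 505 + 842 = 2189 bits.
Saving = 2526 − 2189 = 337 bits.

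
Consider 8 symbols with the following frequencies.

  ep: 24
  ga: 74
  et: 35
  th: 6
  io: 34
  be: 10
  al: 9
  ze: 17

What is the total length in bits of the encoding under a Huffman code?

Merge the two smallest weights repeatedly:
th(6) + al(9) → 15
be(10) + 15 → 25
ze(17) + ep(24) → 41
25 + io(34) → 59
et(35) + 41 → 76
59 + ga(74) → 133
76 + 133 → 209
Total encoded bits = sum of merged weights = 15 + 25 + 41 + 59 + 76 + 133 + 209 = 558.

558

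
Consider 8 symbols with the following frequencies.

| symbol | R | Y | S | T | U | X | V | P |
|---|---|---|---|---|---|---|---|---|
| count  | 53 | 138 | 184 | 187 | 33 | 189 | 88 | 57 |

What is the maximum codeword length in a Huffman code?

Merge the two lowest-weight nodes at each step:
combine U(33), R(53) → 86
combine P(57), 86 → 143
combine V(88), Y(138) → 226
combine 143, S(184) → 327
combine T(187), X(189) → 376
combine 226, 327 → 553
combine 376, 553 → 929
Maximum depth reached is 5.

5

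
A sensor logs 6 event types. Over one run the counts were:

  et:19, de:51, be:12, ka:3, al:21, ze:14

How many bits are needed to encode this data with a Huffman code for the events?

273

Merge the two smallest weights repeatedly:
ka(3) + be(12) → 15
ze(14) + 15 → 29
et(19) + al(21) → 40
29 + 40 → 69
de(51) + 69 → 120
Each symbol's bit-cost is frequency × depth; summing gives 273 bits (equivalently 15 + 29 + 40 + 69 + 120).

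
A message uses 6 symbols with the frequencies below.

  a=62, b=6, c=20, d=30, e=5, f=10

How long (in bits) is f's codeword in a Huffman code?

Huffman merges, smallest pair first:
merge e(5) and b(6): 11
merge f(10) and 11: 21
merge c(20) and 21: 41
merge d(30) and 41: 71
merge a(62) and 71: 133
The subtree containing f is merged 4 times, so code length = 4.

4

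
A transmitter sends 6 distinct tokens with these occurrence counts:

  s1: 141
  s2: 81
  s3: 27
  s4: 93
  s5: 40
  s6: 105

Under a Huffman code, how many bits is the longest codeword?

4

Merge the two lowest-weight nodes at each step:
merge s3(27) and s5(40): 67
merge 67 and s2(81): 148
merge s4(93) and s6(105): 198
merge s1(141) and 148: 289
merge 198 and 289: 487
Maximum depth reached is 4.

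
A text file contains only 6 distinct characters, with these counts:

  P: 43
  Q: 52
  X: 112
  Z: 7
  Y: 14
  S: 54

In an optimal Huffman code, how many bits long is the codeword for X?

Repeatedly merge the two smallest:
Z(7) + Y(14) → 21
21 + P(43) → 64
Q(52) + S(54) → 106
64 + 106 → 170
X(112) + 170 → 282
X is a child of the root — depth 1, so its codeword is a single bit.

1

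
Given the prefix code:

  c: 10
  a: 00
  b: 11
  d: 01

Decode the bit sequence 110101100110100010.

Read left to right; each codeword is recognised as soon as it completes (prefix code):
  11→b | 01→d | 01→d | 10→c | 01→d | 10→c | 10→c | 00→a | 10→c
Decoded message: bddcdccac

bddcdccac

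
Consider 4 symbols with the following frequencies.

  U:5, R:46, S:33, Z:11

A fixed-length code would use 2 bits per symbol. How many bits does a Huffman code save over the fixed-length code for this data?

Fixed-length: 2 bits × 95 symbols = 190 bits.
Huffman merges:
combine U(5), Z(11) → 16
combine 16, S(33) → 49
combine R(46), 49 → 95
Huffman total = 16 + 49 + 95 = 160 bits.
Saving = 190 − 160 = 30 bits.

30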